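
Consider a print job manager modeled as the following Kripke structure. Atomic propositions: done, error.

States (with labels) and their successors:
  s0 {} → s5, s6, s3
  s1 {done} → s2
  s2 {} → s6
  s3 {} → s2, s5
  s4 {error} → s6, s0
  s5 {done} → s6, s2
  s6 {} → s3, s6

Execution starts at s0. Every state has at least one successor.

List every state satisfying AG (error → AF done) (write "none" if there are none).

{s0, s1, s2, s3, s5, s6}

States satisfying error → AF done: {s0, s1, s2, s3, s5, s6}.
States satisfying AG (error → AF done): {s0, s1, s2, s3, s5, s6}.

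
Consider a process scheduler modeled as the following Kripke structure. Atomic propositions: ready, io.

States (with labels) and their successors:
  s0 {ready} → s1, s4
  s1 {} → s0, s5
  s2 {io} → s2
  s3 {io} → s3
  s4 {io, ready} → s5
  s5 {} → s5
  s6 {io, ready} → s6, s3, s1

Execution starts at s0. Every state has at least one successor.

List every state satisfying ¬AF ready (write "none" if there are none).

{s1, s2, s3, s5}

States satisfying ready: {s0, s4, s6}.
States satisfying AF ready: {s0, s4, s6}.
States satisfying ¬AF ready: {s1, s2, s3, s5}.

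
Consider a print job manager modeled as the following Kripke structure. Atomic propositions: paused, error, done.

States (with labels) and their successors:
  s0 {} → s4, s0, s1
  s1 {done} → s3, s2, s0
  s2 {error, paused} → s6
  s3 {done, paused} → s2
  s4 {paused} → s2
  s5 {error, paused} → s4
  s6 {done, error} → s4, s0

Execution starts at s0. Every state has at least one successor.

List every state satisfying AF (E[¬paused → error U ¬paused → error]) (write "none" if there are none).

States satisfying E[¬paused → error U ¬paused → error]: {s2, s3, s4, s5, s6}.
States satisfying AF (E[¬paused → error U ¬paused → error]): {s2, s3, s4, s5, s6}.

{s2, s3, s4, s5, s6}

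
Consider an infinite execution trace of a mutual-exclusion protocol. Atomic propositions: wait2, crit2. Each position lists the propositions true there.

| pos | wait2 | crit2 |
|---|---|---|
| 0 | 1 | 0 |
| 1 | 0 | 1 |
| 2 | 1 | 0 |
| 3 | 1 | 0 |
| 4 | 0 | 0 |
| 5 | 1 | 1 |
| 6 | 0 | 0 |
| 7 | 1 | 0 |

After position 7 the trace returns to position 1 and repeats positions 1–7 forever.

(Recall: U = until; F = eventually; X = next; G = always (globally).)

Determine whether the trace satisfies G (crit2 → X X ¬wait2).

crit2 → X X ¬wait2 must hold at every position from 0 onward. It fails at position 1, so G (crit2 → X X ¬wait2) is false.
Positions where crit2 holds: 1, 5.
Check X X ¬wait2 at each: 1→fails, 5→fails.

Does not hold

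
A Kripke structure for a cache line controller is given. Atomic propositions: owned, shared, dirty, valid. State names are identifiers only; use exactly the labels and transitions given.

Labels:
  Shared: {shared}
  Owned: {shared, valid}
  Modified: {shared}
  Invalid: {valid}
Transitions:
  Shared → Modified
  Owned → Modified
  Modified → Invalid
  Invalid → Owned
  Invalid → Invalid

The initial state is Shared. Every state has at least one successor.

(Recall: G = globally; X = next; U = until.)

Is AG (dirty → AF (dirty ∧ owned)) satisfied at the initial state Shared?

Yes

States satisfying dirty → AF (dirty ∧ owned): {Shared, Owned, Modified, Invalid}.
States satisfying AG (dirty → AF (dirty ∧ owned)): {Shared, Owned, Modified, Invalid}.
Every state reachable from Shared satisfies dirty → AF (dirty ∧ owned).
Shared ∈ Sat(AG (dirty → AF (dirty ∧ owned))).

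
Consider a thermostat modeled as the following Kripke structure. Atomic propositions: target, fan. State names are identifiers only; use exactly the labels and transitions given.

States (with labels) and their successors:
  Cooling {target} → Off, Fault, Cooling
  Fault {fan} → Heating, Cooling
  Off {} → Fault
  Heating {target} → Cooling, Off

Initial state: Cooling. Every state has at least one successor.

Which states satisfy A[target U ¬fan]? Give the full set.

States satisfying target: {Cooling, Heating}.
States satisfying ¬fan: {Cooling, Off, Heating}.
States satisfying A[target U ¬fan]: {Cooling, Off, Heating}.

{Cooling, Off, Heating}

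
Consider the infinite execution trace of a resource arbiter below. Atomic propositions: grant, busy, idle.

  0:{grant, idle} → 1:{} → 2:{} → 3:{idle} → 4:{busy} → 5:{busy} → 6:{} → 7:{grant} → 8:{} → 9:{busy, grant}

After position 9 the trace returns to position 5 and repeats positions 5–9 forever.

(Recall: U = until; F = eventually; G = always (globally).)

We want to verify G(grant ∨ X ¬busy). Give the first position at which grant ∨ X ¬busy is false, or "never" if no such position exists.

3

Check grant ∨ X ¬busy at each position in order: 0 ✓, 1 ✓, 2 ✓.
At position 3 the labels are {idle} and the next position 4 has {busy}, so grant ∨ X ¬busy is false there. This is the first violation.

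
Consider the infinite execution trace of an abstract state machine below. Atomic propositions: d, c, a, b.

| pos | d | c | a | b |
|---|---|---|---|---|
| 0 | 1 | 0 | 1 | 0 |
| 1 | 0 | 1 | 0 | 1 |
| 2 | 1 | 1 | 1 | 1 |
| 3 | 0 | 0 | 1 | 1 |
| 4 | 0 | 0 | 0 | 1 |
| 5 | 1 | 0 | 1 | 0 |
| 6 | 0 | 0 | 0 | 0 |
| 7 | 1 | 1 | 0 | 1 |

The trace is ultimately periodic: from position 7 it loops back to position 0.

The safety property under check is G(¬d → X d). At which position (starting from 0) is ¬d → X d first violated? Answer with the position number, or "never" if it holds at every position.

Check ¬d → X d at each position in order: 0 ✓, 1 ✓, 2 ✓.
At position 3 the labels are {a, b} and the next position 4 has {b}, so ¬d → X d is false there. This is the first violation.

3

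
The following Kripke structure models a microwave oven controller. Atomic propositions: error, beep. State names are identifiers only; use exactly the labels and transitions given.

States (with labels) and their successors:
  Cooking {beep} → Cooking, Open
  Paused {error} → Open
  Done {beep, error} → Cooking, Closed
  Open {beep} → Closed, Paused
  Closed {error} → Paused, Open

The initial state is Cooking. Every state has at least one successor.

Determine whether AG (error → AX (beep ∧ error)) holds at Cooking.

Violated

States satisfying error → AX (beep ∧ error): {Cooking, Open}.
States satisfying AG (error → AX (beep ∧ error)): ∅.
Closed is reachable from Cooking and violates error → AX (beep ∧ error), so AG fails at Cooking.
Cooking ∉ Sat(AG (error → AX (beep ∧ error))).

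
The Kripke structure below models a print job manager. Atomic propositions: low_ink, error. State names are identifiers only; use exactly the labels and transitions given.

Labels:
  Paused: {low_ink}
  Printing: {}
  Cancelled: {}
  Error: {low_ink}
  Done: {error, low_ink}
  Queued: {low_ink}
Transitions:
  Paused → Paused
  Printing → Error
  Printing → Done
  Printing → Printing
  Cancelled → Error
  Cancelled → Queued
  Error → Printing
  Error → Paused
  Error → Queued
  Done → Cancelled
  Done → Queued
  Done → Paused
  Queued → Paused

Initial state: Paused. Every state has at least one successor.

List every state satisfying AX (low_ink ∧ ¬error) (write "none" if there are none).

States satisfying low_ink ∧ ¬error: {Paused, Error, Queued}.
States satisfying AX (low_ink ∧ ¬error): {Paused, Cancelled, Queued}.

{Paused, Cancelled, Queued}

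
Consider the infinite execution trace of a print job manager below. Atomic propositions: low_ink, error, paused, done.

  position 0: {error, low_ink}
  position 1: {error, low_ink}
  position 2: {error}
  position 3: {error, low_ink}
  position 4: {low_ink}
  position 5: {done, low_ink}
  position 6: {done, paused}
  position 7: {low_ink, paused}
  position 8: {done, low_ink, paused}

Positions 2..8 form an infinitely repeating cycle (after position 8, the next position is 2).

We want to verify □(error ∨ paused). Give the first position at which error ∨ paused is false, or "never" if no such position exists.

4

Check error ∨ paused at each position in order: 0 ✓, 1 ✓, 2 ✓, 3 ✓.
At position 4 the labels are {low_ink}, so error ∨ paused is false there. This is the first violation.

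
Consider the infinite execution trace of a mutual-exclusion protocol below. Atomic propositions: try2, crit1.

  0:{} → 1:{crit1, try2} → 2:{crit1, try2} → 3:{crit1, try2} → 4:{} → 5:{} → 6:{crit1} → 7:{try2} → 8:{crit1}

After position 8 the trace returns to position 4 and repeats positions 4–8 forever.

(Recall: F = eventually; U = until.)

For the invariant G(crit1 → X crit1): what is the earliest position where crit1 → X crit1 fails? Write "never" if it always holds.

3

Check crit1 → X crit1 at each position in order: 0 ✓, 1 ✓, 2 ✓.
At position 3 the labels are {crit1, try2} and the next position 4 has {}, so crit1 → X crit1 is false there. This is the first violation.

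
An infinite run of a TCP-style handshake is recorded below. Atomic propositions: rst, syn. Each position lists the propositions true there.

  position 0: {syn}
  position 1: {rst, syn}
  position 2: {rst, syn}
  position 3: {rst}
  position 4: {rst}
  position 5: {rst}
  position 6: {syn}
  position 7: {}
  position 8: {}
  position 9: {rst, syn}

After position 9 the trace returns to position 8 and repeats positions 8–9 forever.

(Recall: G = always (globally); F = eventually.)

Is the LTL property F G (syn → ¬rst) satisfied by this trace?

Violated

G (syn → ¬rst) is false at every position 0..9, so it never becomes true and F G (syn → ¬rst) fails.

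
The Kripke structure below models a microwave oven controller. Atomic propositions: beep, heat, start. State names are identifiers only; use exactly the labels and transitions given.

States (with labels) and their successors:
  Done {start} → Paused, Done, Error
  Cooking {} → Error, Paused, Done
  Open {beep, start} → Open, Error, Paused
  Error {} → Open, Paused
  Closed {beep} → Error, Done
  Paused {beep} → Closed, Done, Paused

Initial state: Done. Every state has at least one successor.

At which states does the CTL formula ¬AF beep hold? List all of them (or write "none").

{Done, Cooking}

States satisfying beep: {Open, Closed, Paused}.
States satisfying AF beep: {Open, Error, Closed, Paused}.
States satisfying ¬AF beep: {Done, Cooking}.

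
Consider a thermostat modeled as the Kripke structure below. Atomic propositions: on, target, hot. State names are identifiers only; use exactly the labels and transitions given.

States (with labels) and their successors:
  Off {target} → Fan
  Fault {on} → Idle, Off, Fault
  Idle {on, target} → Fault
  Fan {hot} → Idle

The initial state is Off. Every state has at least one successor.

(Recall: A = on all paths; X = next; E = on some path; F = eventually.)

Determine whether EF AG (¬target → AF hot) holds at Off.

No

States satisfying AG (¬target → AF hot): ∅.
States satisfying EF AG (¬target → AF hot): ∅.
No suitable path/successor from Off witnesses the formula.
Off ∉ Sat(EF AG (¬target → AF hot)).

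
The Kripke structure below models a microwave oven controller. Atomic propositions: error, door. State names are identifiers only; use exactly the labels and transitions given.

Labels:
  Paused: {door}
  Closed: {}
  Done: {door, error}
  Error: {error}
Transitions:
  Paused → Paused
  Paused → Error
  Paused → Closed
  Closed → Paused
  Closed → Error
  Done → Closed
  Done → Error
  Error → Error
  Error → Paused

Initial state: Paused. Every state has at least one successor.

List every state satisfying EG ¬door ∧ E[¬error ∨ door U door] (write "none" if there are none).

States satisfying ¬door: {Closed, Error}.
States satisfying EG ¬door: {Closed, Error}.
States satisfying ¬error ∨ door: {Paused, Closed, Done}.
States satisfying door: {Paused, Done}.
States satisfying E[¬error ∨ door U door]: {Paused, Closed, Done}.
States satisfying EG ¬door ∧ E[¬error ∨ door U door]: {Closed}.

{Closed}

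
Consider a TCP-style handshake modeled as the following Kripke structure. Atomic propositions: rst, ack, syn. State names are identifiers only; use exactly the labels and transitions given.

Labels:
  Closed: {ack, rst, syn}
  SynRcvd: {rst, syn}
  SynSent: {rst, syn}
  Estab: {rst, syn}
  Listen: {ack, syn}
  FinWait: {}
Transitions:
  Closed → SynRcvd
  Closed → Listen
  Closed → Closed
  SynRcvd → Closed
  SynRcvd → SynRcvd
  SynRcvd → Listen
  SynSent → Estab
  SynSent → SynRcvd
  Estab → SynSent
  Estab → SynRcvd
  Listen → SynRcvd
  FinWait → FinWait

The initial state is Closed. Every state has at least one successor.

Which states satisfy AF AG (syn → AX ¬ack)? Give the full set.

{FinWait}

States satisfying AG (syn → AX ¬ack): {FinWait}.
States satisfying AF AG (syn → AX ¬ack): {FinWait}.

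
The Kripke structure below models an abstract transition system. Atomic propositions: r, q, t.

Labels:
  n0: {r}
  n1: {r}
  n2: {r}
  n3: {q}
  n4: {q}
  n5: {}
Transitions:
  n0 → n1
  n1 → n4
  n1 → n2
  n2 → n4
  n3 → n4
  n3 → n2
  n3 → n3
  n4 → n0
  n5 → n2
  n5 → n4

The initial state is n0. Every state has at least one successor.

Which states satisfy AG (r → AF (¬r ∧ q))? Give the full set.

States satisfying r → AF (¬r ∧ q): {n0, n1, n2, n3, n4, n5}.
States satisfying AG (r → AF (¬r ∧ q)): {n0, n1, n2, n3, n4, n5}.

{n0, n1, n2, n3, n4, n5}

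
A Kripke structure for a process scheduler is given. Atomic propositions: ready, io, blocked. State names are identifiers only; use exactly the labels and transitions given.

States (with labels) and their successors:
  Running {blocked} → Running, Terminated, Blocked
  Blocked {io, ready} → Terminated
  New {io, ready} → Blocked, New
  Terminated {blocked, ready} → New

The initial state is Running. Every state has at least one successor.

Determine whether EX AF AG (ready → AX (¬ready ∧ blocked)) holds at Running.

No

States satisfying AF AG (ready → AX (¬ready ∧ blocked)): ∅.
States satisfying EX AF AG (ready → AX (¬ready ∧ blocked)): ∅.
No suitable path/successor from Running witnesses the formula.
Running ∉ Sat(EX AF AG (ready → AX (¬ready ∧ blocked))).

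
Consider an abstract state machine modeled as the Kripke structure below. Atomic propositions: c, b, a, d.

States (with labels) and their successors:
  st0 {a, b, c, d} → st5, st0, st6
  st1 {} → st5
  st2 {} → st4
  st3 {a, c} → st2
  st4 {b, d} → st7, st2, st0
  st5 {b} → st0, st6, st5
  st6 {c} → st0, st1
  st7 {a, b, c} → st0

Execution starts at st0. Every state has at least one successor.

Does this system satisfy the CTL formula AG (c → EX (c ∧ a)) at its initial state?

States satisfying c → EX (c ∧ a): {st0, st1, st2, st4, st5, st6, st7}.
States satisfying AG (c → EX (c ∧ a)): {st0, st1, st2, st4, st5, st6, st7}.
Every state reachable from st0 satisfies c → EX (c ∧ a).
st0 ∈ Sat(AG (c → EX (c ∧ a))).

Yes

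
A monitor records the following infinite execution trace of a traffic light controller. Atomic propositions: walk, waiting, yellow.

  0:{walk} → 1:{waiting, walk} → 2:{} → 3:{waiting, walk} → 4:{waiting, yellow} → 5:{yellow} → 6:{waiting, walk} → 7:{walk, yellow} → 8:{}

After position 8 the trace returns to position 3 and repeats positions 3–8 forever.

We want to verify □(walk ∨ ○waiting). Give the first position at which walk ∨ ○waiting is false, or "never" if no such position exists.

Check walk ∨ ○waiting at each position in order: 0 ✓, 1 ✓, 2 ✓, 3 ✓.
At position 4 the labels are {waiting, yellow} and the next position 5 has {yellow}, so walk ∨ ○waiting is false there. This is the first violation.

4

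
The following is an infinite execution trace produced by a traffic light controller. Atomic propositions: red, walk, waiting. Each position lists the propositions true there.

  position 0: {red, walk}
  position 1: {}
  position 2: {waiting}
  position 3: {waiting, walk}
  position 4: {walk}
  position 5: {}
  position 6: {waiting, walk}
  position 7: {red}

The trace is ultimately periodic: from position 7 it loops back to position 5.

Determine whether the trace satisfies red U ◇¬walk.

Walking from position 0: ◇¬walk first holds at position 0, and red holds at every earlier position along the way, so red U ◇¬walk holds.

Satisfied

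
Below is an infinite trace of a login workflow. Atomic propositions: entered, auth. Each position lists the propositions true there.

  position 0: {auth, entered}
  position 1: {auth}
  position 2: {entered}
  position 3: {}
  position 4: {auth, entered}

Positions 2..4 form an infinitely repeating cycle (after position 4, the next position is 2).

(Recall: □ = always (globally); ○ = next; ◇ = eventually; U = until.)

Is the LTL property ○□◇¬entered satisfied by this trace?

The position after 0 is 1; □◇¬entered is true there.

Satisfied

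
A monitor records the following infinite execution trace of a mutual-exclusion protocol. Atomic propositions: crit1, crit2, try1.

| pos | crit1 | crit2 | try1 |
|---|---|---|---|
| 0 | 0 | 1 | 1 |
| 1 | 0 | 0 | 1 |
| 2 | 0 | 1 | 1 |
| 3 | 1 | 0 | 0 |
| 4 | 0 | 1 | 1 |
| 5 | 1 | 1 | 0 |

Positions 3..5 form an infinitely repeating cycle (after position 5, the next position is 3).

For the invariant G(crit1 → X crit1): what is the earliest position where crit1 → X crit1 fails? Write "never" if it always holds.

Check crit1 → X crit1 at each position in order: 0 ✓, 1 ✓, 2 ✓.
At position 3 the labels are {crit1} and the next position 4 has {crit2, try1}, so crit1 → X crit1 is false there. This is the first violation.

3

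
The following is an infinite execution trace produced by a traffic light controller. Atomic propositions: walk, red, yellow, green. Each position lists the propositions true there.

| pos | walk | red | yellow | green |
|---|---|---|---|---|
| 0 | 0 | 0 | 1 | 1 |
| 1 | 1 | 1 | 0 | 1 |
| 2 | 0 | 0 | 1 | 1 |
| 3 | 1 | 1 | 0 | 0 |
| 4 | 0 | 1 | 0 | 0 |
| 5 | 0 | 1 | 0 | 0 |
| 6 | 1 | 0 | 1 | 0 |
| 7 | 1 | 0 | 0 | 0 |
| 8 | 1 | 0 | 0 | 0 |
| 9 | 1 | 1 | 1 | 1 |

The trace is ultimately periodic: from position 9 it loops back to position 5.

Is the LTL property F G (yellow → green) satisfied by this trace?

G (yellow → green) is false at every position 0..9, so it never becomes true and F G (yellow → green) fails.

No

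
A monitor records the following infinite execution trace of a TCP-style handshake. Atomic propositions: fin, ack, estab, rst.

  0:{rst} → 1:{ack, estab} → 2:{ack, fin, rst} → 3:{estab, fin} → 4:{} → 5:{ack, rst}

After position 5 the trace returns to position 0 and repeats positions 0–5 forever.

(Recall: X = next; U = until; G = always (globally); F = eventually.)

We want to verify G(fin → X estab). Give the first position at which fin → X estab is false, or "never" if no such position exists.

3

Check fin → X estab at each position in order: 0 ✓, 1 ✓, 2 ✓.
At position 3 the labels are {estab, fin} and the next position 4 has {}, so fin → X estab is false there. This is the first violation.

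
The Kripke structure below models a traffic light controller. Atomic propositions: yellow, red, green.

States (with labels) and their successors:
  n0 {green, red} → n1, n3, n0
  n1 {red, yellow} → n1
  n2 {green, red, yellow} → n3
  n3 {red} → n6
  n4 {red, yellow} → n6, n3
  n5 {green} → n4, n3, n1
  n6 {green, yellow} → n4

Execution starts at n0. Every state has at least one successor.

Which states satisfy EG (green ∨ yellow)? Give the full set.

States satisfying green ∨ yellow: {n0, n1, n2, n4, n5, n6}.
States satisfying EG (green ∨ yellow): {n0, n1, n4, n5, n6}.

{n0, n1, n4, n5, n6}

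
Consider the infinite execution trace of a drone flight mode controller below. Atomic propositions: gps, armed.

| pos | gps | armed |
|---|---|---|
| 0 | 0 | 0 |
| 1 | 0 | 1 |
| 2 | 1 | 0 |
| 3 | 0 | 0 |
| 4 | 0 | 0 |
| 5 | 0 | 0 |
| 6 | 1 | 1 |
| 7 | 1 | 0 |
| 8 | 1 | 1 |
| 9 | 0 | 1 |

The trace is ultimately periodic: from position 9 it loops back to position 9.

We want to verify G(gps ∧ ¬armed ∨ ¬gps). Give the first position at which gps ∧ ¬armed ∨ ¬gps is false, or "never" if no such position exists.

6

Check gps ∧ ¬armed ∨ ¬gps at each position in order: 0 ✓, 1 ✓, 2 ✓, 3 ✓, 4 ✓, 5 ✓.
At position 6 the labels are {armed, gps}, so gps ∧ ¬armed ∨ ¬gps is false there. This is the first violation.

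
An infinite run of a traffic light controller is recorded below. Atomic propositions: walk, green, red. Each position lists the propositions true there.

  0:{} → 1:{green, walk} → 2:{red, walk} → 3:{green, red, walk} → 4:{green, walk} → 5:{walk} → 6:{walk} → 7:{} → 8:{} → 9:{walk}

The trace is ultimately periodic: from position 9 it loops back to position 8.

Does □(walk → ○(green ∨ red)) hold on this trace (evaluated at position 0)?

Does not hold

walk → ○(green ∨ red) must hold at every position from 0 onward. It fails at position 4, so □(walk → ○(green ∨ red)) is false.
Positions where walk holds: 1, 2, 3, 4, 5, 6, 9.
Check ○(green ∨ red) at each: 1→ok, 2→ok, 3→ok, 4→fails, 5→fails, 6→fails, 9→fails.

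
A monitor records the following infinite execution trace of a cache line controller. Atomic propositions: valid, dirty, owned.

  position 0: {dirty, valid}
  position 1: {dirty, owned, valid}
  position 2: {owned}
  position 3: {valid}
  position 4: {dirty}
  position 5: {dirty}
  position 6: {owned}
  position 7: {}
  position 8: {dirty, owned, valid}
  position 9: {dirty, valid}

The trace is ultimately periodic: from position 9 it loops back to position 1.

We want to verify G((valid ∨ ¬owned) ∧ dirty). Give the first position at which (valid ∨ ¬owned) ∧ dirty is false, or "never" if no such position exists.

Check (valid ∨ ¬owned) ∧ dirty at each position in order: 0 ✓, 1 ✓.
At position 2 the labels are {owned}, so (valid ∨ ¬owned) ∧ dirty is false there. This is the first violation.

2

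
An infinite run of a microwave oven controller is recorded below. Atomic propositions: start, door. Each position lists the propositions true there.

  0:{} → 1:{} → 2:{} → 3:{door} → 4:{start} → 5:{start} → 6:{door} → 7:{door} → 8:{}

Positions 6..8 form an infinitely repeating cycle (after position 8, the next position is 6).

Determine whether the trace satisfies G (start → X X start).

start → X X start must hold at every position from 0 onward. It fails at position 4, so G (start → X X start) is false.
Positions where start holds: 4, 5.
Check X X start at each: 4→fails, 5→fails.

Does not hold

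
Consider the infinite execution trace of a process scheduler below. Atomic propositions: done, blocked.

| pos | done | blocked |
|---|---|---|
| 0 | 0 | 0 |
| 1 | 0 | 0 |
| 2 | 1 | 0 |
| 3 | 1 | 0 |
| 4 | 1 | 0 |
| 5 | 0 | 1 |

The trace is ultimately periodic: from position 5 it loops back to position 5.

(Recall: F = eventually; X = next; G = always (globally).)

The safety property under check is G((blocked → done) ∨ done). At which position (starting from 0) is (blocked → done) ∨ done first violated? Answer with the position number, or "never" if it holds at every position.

5

Check (blocked → done) ∨ done at each position in order: 0 ✓, 1 ✓, 2 ✓, 3 ✓, 4 ✓.
At position 5 the labels are {blocked}, so (blocked → done) ∨ done is false there. This is the first violation.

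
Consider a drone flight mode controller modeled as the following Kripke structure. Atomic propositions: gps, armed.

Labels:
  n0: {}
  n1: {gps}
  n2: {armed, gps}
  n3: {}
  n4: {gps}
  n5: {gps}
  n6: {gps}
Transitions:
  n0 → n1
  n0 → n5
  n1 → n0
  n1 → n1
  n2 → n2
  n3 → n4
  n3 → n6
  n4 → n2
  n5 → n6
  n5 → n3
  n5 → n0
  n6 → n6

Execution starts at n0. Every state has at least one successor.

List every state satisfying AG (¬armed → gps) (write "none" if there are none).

States satisfying ¬armed → gps: {n1, n2, n4, n5, n6}.
States satisfying AG (¬armed → gps): {n2, n4, n6}.

{n2, n4, n6}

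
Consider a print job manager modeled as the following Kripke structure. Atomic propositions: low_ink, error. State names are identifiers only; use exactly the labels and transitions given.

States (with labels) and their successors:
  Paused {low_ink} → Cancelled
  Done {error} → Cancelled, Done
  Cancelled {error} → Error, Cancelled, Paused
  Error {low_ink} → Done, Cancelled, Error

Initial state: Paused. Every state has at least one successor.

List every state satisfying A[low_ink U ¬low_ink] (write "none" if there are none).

States satisfying low_ink: {Paused, Error}.
States satisfying ¬low_ink: {Done, Cancelled}.
States satisfying A[low_ink U ¬low_ink]: {Paused, Done, Cancelled}.

{Paused, Done, Cancelled}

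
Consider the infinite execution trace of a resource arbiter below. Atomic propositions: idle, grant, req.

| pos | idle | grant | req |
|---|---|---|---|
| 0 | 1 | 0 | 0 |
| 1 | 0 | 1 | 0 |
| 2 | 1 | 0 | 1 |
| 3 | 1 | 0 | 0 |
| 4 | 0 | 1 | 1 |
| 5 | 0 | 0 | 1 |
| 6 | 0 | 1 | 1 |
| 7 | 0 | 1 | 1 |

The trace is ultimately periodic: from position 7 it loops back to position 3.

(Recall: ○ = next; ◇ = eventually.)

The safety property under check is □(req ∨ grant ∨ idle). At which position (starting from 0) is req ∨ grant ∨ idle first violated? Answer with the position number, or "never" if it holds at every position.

never

req ∨ grant ∨ idle holds at every position 0..7, and those are all the positions the trace ever visits, so the invariant □(req ∨ grant ∨ idle) is never violated.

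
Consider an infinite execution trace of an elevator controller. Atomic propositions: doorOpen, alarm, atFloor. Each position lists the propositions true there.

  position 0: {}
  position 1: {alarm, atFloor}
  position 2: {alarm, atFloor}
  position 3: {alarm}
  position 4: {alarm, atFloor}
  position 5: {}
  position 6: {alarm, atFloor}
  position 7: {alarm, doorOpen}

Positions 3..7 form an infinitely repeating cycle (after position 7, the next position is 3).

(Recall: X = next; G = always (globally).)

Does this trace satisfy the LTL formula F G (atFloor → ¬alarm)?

G (atFloor → ¬alarm) is false at every position 0..7, so it never becomes true and F G (atFloor → ¬alarm) fails.

Violated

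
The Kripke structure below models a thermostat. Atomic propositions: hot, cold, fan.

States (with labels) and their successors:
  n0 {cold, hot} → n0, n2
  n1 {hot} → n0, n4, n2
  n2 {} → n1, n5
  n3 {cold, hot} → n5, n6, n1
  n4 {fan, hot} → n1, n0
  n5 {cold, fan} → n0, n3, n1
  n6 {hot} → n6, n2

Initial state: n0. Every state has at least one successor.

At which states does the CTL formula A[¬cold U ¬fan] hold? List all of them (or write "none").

{n0, n1, n2, n3, n4, n6}

States satisfying ¬cold: {n1, n2, n4, n6}.
States satisfying ¬fan: {n0, n1, n2, n3, n6}.
States satisfying A[¬cold U ¬fan]: {n0, n1, n2, n3, n4, n6}.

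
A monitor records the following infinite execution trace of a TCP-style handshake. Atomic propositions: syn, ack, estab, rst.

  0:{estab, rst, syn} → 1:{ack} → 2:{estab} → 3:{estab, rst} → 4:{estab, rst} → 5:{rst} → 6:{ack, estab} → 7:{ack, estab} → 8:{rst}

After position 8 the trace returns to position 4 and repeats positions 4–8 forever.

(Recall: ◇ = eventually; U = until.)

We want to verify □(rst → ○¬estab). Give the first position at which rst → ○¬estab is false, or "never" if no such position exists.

Check rst → ○¬estab at each position in order: 0 ✓, 1 ✓, 2 ✓.
At position 3 the labels are {estab, rst} and the next position 4 has {estab, rst}, so rst → ○¬estab is false there. This is the first violation.

3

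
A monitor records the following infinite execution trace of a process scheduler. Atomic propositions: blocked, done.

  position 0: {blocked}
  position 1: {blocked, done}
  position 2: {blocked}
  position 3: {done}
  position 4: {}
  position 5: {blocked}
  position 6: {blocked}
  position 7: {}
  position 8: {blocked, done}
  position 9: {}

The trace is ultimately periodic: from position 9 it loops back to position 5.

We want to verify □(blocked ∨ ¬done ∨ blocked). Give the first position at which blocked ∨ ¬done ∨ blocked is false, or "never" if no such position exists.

3

Check blocked ∨ ¬done ∨ blocked at each position in order: 0 ✓, 1 ✓, 2 ✓.
At position 3 the labels are {done}, so blocked ∨ ¬done ∨ blocked is false there. This is the first violation.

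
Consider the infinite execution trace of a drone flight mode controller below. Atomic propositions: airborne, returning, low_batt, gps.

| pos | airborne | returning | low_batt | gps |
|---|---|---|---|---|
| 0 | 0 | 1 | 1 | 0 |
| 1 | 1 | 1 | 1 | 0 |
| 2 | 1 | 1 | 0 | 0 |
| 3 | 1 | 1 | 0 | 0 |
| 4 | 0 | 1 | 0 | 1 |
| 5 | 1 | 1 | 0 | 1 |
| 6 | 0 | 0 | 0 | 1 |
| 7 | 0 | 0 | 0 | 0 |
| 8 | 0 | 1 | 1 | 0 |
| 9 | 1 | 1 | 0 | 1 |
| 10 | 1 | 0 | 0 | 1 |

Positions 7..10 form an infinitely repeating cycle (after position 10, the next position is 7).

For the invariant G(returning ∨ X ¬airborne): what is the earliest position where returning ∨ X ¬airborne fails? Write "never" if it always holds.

never

returning ∨ X ¬airborne holds at every position 0..10, and those are all the positions the trace ever visits, so the invariant G(returning ∨ X ¬airborne) is never violated.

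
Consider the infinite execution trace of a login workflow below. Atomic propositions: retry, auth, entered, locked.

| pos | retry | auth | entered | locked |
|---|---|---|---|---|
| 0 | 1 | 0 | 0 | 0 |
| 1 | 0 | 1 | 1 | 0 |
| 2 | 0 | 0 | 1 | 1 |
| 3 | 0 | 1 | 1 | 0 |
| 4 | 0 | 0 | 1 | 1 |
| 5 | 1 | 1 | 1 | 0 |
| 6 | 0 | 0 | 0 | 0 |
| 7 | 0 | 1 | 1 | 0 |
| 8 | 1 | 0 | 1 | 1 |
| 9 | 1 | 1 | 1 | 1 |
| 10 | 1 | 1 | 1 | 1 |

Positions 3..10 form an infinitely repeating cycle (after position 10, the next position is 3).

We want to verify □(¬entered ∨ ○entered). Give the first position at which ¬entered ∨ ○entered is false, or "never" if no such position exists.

Check ¬entered ∨ ○entered at each position in order: 0 ✓, 1 ✓, 2 ✓, 3 ✓, 4 ✓.
At position 5 the labels are {auth, entered, retry} and the next position 6 has {}, so ¬entered ∨ ○entered is false there. This is the first violation.

5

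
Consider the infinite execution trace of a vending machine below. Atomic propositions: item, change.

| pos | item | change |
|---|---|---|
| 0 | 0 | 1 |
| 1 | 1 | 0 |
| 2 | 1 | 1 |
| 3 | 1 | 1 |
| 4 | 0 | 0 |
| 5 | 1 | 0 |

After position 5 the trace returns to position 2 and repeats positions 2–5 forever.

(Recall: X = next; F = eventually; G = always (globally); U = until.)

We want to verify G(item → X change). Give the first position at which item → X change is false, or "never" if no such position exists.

3

Check item → X change at each position in order: 0 ✓, 1 ✓, 2 ✓.
At position 3 the labels are {change, item} and the next position 4 has {}, so item → X change is false there. This is the first violation.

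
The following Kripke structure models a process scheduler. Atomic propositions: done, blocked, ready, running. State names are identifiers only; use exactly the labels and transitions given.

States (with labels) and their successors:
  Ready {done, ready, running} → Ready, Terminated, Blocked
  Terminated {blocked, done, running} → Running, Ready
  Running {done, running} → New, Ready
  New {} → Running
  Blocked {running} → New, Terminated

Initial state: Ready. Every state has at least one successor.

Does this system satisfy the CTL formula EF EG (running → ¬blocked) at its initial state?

States satisfying EG (running → ¬blocked): {Ready, Running, New, Blocked}.
States satisfying EF EG (running → ¬blocked): {Ready, Terminated, Running, New, Blocked}.
Some path from Ready reaches a state where EG (running → ¬blocked) holds.
Ready ∈ Sat(EF EG (running → ¬blocked)).

Holds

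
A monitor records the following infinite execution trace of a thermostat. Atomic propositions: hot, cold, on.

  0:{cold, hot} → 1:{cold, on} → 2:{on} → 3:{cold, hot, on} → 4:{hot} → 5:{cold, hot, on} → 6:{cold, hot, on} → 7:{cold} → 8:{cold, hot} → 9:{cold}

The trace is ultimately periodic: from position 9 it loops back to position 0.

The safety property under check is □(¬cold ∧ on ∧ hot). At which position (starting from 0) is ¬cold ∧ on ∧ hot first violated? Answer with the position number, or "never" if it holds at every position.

At position 0 the labels are {cold, hot}, so ¬cold ∧ on ∧ hot is false there. This is the first violation.

0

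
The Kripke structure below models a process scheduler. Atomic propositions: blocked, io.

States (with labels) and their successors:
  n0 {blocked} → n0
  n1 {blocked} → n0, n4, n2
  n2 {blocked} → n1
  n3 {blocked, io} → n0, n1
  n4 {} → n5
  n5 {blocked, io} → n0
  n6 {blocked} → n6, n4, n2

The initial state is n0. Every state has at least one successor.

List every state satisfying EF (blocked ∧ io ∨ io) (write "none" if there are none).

{n1, n2, n3, n4, n5, n6}

States satisfying blocked ∧ io ∨ io: {n3, n5}.
States satisfying EF (blocked ∧ io ∨ io): {n1, n2, n3, n4, n5, n6}.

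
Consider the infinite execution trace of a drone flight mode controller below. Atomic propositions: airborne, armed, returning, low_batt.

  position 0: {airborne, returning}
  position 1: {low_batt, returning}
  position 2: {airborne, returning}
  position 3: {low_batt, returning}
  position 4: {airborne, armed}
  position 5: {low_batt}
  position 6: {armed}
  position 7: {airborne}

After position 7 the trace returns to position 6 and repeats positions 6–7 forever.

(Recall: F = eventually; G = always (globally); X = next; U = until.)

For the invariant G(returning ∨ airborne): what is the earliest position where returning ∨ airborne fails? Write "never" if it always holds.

5

Check returning ∨ airborne at each position in order: 0 ✓, 1 ✓, 2 ✓, 3 ✓, 4 ✓.
At position 5 the labels are {low_batt}, so returning ∨ airborne is false there. This is the first violation.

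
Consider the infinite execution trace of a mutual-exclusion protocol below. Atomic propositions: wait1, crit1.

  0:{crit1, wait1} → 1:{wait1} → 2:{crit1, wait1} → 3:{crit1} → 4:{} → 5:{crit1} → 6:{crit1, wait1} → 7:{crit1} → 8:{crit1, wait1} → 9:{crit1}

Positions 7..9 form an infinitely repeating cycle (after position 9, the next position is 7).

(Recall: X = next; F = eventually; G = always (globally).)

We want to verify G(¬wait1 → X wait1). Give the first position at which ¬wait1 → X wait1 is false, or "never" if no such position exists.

Check ¬wait1 → X wait1 at each position in order: 0 ✓, 1 ✓, 2 ✓.
At position 3 the labels are {crit1} and the next position 4 has {}, so ¬wait1 → X wait1 is false there. This is the first violation.

3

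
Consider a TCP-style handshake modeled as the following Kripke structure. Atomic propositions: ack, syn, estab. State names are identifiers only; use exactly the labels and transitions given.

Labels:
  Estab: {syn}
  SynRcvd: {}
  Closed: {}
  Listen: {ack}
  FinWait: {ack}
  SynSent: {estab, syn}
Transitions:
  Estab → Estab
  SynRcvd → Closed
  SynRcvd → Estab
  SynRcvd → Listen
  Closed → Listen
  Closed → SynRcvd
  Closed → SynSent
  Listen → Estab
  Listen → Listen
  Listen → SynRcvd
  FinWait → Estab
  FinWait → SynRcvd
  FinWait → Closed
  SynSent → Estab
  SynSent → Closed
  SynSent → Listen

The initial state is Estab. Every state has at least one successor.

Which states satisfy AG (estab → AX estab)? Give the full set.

States satisfying estab → AX estab: {Estab, SynRcvd, Closed, Listen, FinWait}.
States satisfying AG (estab → AX estab): {Estab}.

{Estab}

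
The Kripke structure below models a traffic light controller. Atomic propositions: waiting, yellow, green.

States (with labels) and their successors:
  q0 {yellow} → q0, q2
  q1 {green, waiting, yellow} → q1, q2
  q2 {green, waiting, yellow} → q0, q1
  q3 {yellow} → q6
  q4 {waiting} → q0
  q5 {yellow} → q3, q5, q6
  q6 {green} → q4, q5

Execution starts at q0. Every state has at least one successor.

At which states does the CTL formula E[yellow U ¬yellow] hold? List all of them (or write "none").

States satisfying yellow: {q0, q1, q2, q3, q5}.
States satisfying ¬yellow: {q4, q6}.
States satisfying E[yellow U ¬yellow]: {q3, q4, q5, q6}.

{q3, q4, q5, q6}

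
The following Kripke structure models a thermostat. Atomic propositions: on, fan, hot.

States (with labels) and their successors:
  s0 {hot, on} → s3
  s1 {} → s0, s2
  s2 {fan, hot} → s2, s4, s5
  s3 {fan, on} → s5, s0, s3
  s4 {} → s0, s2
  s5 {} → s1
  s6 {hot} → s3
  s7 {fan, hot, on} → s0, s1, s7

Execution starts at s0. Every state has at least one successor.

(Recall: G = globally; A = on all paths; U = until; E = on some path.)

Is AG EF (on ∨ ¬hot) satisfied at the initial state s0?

Yes

States satisfying EF (on ∨ ¬hot): {s0, s1, s2, s3, s4, s5, s6, s7}.
States satisfying AG EF (on ∨ ¬hot): {s0, s1, s2, s3, s4, s5, s6, s7}.
Every state reachable from s0 satisfies EF (on ∨ ¬hot).
s0 ∈ Sat(AG EF (on ∨ ¬hot)).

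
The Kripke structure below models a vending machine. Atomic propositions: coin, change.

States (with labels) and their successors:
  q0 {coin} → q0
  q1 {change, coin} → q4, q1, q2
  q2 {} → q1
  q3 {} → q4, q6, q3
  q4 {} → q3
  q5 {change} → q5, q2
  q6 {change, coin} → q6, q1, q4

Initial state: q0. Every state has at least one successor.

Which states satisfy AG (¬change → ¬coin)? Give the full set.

States satisfying ¬change → ¬coin: {q1, q2, q3, q4, q5, q6}.
States satisfying AG (¬change → ¬coin): {q1, q2, q3, q4, q5, q6}.

{q1, q2, q3, q4, q5, q6}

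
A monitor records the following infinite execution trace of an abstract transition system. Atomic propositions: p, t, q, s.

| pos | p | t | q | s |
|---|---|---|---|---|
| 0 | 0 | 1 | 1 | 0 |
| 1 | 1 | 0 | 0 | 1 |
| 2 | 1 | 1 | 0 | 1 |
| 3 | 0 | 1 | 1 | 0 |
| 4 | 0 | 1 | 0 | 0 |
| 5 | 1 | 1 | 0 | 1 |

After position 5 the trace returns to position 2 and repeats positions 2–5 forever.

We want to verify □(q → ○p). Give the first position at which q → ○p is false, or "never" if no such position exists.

3

Check q → ○p at each position in order: 0 ✓, 1 ✓, 2 ✓.
At position 3 the labels are {q, t} and the next position 4 has {t}, so q → ○p is false there. This is the first violation.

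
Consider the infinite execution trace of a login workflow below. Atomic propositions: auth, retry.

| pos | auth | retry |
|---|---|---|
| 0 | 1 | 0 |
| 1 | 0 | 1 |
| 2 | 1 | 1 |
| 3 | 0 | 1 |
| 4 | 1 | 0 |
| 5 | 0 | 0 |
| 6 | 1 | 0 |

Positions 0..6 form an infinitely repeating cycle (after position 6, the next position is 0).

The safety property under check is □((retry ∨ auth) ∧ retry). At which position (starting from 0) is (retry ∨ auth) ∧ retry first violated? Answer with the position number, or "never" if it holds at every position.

0

At position 0 the labels are {auth}, so (retry ∨ auth) ∧ retry is false there. This is the first violation.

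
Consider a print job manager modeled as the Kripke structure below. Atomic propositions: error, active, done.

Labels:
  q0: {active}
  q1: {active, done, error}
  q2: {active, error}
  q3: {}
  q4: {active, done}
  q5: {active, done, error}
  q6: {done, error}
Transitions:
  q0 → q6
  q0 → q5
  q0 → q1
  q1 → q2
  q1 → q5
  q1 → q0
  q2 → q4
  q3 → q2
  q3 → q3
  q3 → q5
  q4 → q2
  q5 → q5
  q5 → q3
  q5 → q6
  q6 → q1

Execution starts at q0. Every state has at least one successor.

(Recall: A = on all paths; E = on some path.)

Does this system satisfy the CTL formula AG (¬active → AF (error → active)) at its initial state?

Holds

States satisfying ¬active → AF (error → active): {q0, q1, q2, q3, q4, q5, q6}.
States satisfying AG (¬active → AF (error → active)): {q0, q1, q2, q3, q4, q5, q6}.
Every state reachable from q0 satisfies ¬active → AF (error → active).
q0 ∈ Sat(AG (¬active → AF (error → active))).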